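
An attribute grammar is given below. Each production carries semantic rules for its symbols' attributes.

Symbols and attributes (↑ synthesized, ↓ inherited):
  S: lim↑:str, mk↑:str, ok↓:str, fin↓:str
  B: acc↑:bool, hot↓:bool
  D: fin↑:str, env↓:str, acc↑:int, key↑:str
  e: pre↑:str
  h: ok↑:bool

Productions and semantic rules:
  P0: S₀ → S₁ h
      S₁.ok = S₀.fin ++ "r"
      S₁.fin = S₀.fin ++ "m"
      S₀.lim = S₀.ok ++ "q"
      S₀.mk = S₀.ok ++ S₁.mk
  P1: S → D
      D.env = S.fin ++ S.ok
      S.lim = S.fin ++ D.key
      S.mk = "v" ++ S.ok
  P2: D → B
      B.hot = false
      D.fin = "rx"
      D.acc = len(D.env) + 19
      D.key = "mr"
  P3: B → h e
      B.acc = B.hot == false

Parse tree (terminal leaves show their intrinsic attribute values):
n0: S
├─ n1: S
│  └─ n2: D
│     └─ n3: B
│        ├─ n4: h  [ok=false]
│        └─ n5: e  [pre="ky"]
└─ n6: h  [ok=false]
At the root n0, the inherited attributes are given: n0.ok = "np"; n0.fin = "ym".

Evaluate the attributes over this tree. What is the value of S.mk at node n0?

1. n0.ok = "np"  [given at root]
2. n0.fin = "ym"  [given at root]
3. n1.ok = "ymr"  [S₀.fin ++ "r"]
4. n1.fin = "ymm"  [S₀.fin ++ "m"]
5. n2.env = "ymmymr"  [S.fin ++ S.ok]
6. n3.hot = false  [false]
7. n4.ok = false  [terminal]
8. n5.pre = "ky"  [terminal]
9. n3.acc = true  [B.hot == false]
10. n2.fin = "rx"  ["rx"]
11. n2.acc = 25  [len(D.env) + 19]
12. n2.key = "mr"  ["mr"]
13. n1.lim = "ymmmr"  [S.fin ++ D.key]
14. n1.mk = "vymr"  ["v" ++ S.ok]
15. n6.ok = false  [terminal]
16. n0.lim = "npq"  [S₀.ok ++ "q"]
17. n0.mk = "npvymr"  [S₀.ok ++ S₁.mk]

"npvymr"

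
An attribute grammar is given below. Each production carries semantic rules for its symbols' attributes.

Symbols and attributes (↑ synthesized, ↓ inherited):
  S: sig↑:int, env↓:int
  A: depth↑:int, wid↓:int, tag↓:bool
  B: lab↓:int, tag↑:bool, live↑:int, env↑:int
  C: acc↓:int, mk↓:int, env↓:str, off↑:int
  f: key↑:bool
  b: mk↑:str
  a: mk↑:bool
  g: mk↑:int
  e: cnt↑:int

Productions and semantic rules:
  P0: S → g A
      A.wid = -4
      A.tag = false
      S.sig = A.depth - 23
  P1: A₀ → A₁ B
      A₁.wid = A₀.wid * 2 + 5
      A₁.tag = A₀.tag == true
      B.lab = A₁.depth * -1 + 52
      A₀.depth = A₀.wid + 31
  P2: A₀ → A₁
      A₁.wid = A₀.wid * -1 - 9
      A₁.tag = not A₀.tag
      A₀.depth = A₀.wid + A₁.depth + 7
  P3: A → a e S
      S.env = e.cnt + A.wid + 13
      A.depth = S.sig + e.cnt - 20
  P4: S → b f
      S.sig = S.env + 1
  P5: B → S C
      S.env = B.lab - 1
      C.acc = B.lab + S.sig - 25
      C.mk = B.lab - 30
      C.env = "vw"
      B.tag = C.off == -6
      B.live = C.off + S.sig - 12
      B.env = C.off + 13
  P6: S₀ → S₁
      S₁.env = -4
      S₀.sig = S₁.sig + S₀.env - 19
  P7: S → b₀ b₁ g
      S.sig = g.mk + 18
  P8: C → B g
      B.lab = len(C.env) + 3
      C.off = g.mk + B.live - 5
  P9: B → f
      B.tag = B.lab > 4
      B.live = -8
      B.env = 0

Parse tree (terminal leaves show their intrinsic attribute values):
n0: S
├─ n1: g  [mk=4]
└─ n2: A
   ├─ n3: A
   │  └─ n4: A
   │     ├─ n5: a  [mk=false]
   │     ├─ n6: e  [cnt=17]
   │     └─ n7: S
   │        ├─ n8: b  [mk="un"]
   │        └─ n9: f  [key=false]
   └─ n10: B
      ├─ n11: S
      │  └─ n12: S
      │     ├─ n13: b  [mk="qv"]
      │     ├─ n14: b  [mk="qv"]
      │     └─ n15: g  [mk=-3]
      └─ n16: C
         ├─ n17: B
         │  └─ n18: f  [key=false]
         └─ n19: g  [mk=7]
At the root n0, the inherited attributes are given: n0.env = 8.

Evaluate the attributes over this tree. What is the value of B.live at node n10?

1. n0.env = 8  [given at root]
2. n1.mk = 4  [terminal]
3. n2.wid = -4  [-4]
4. n2.tag = false  [false]
5. n3.wid = -3  [A₀.wid * 2 + 5]
6. n3.tag = false  [A₀.tag == true]
7. n4.wid = -6  [A₀.wid * -1 - 9]
8. n4.tag = true  [not A₀.tag]
9. n5.mk = false  [terminal]
10. n6.cnt = 17  [terminal]
11. n7.env = 24  [e.cnt + A.wid + 13]
12. n8.mk = "un"  [terminal]
13. n9.key = false  [terminal]
14. n7.sig = 25  [S.env + 1]
15. n4.depth = 22  [S.sig + e.cnt - 20]
16. n3.depth = 26  [A₀.wid + A₁.depth + 7]
17. n10.lab = 26  [A₁.depth * -1 + 52]
18. n11.env = 25  [B.lab - 1]
19. n12.env = -4  [-4]
20. n13.mk = "qv"  [terminal]
21. n14.mk = "qv"  [terminal]
22. n15.mk = -3  [terminal]
23. n12.sig = 15  [g.mk + 18]
24. n11.sig = 21  [S₁.sig + S₀.env - 19]
25. n16.acc = 22  [B.lab + S.sig - 25]
26. n16.mk = -4  [B.lab - 30]
27. n16.env = "vw"  ["vw"]
28. n17.lab = 5  [len(C.env) + 3]
29. n18.key = false  [terminal]
30. n17.tag = true  [B.lab > 4]
31. n17.live = -8  [-8]
32. n17.env = 0  [0]
33. n19.mk = 7  [terminal]
34. n16.off = -6  [g.mk + B.live - 5]
35. n10.tag = true  [C.off == -6]
36. n10.live = 3  [C.off + S.sig - 12]
37. n10.env = 7  [C.off + 13]
38. n2.depth = 27  [A₀.wid + 31]
39. n0.sig = 4  [A.depth - 23]

3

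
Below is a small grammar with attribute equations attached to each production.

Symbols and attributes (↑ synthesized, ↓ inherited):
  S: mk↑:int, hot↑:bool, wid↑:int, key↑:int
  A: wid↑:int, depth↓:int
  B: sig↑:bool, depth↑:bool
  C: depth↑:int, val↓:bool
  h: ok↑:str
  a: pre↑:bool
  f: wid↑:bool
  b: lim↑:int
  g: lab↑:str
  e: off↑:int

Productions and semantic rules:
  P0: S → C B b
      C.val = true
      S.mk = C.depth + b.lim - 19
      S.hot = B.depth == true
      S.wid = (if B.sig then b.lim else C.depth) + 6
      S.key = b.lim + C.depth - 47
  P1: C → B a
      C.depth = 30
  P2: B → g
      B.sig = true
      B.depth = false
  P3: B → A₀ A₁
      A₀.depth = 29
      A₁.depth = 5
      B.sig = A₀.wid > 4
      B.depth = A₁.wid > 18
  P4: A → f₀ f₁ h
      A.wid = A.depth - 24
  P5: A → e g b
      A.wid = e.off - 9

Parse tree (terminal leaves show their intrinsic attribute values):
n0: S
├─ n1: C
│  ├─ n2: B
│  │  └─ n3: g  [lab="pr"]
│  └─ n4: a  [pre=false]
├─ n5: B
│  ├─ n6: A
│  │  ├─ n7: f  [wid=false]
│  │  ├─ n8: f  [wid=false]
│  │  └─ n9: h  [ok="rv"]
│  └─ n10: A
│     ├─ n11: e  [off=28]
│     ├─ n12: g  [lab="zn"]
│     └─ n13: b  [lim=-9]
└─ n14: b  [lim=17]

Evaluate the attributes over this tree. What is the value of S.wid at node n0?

1. n1.val = true  [true]
2. n3.lab = "pr"  [terminal]
3. n2.sig = true  [true]
4. n2.depth = false  [false]
5. n4.pre = false  [terminal]
6. n1.depth = 30  [30]
7. n6.depth = 29  [29]
8. n7.wid = false  [terminal]
9. n8.wid = false  [terminal]
10. n9.ok = "rv"  [terminal]
11. n6.wid = 5  [A.depth - 24]
12. n10.depth = 5  [5]
13. n11.off = 28  [terminal]
14. n12.lab = "zn"  [terminal]
15. n13.lim = -9  [terminal]
16. n10.wid = 19  [e.off - 9]
17. n5.sig = true  [A₀.wid > 4]
18. n5.depth = true  [A₁.wid > 18]
19. n14.lim = 17  [terminal]
20. n0.mk = 28  [C.depth + b.lim - 19]
21. n0.hot = true  [B.depth == true]
22. n0.wid = 23  [(if B.sig then b.lim else C.depth) + 6]
23. n0.key = 0  [b.lim + C.depth - 47]

23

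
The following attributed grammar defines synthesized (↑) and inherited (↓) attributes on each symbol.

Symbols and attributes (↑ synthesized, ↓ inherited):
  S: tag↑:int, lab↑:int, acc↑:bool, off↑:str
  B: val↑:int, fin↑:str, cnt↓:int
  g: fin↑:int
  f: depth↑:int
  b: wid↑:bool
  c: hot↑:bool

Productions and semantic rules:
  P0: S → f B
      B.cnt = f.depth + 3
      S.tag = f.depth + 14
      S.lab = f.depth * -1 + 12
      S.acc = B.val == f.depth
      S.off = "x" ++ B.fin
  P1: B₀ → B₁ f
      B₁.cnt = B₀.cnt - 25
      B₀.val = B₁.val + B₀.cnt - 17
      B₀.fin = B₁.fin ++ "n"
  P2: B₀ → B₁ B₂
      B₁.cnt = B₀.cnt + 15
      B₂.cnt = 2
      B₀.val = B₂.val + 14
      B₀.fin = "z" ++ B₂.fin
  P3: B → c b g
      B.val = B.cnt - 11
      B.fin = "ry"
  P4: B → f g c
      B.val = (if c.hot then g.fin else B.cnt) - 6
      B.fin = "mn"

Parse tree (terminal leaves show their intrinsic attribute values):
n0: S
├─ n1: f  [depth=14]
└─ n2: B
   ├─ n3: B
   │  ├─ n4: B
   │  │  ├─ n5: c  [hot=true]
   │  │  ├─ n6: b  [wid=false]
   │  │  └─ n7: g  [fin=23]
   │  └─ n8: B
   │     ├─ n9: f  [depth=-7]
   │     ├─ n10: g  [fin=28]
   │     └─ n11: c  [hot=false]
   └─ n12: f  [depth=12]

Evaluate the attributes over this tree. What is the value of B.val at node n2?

1. n1.depth = 14  [terminal]
2. n2.cnt = 17  [f.depth + 3]
3. n3.cnt = -8  [B₀.cnt - 25]
4. n4.cnt = 7  [B₀.cnt + 15]
5. n5.hot = true  [terminal]
6. n6.wid = false  [terminal]
7. n7.fin = 23  [terminal]
8. n4.val = -4  [B.cnt - 11]
9. n4.fin = "ry"  ["ry"]
10. n8.cnt = 2  [2]
11. n9.depth = -7  [terminal]
12. n10.fin = 28  [terminal]
13. n11.hot = false  [terminal]
14. n8.val = -4  [(if c.hot then g.fin else B.cnt) - 6]
15. n8.fin = "mn"  ["mn"]
16. n3.val = 10  [B₂.val + 14]
17. n3.fin = "zmn"  ["z" ++ B₂.fin]
18. n12.depth = 12  [terminal]
19. n2.val = 10  [B₁.val + B₀.cnt - 17]
20. n2.fin = "zmnn"  [B₁.fin ++ "n"]
21. n0.tag = 28  [f.depth + 14]
22. n0.lab = -2  [f.depth * -1 + 12]
23. n0.acc = false  [B.val == f.depth]
24. n0.off = "xzmnn"  ["x" ++ B.fin]

10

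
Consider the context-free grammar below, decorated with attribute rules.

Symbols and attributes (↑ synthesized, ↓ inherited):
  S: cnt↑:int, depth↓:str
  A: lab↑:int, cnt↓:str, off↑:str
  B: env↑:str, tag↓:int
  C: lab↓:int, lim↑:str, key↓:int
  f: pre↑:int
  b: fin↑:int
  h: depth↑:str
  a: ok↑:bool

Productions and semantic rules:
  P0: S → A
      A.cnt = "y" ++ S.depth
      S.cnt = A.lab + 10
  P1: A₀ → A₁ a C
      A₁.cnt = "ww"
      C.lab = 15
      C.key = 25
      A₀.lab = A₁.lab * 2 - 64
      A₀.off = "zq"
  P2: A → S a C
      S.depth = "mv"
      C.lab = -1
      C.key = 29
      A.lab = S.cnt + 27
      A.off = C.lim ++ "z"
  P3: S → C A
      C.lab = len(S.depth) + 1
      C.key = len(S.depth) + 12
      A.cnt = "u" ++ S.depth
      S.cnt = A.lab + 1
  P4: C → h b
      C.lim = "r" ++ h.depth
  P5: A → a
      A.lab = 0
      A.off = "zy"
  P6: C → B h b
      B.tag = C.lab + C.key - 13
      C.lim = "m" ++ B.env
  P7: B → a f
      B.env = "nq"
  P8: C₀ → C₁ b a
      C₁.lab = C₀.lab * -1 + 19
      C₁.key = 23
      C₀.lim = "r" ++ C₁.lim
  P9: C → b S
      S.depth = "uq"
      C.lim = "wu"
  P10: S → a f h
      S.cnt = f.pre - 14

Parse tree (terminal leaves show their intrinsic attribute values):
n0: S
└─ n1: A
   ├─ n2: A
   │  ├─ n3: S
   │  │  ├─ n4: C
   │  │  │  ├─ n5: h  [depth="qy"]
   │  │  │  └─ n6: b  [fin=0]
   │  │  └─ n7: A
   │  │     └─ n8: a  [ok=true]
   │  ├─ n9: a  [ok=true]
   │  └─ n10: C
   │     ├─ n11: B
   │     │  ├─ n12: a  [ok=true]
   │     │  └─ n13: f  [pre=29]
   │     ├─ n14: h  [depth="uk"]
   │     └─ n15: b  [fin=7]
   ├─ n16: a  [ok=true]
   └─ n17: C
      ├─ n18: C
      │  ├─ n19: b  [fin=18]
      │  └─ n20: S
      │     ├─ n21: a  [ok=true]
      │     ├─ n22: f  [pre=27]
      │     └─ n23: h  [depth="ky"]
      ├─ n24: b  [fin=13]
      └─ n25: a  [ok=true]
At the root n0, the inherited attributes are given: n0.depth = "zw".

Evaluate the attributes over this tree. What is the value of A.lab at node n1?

1. n0.depth = "zw"  [given at root]
2. n1.cnt = "yzw"  ["y" ++ S.depth]
3. n2.cnt = "ww"  ["ww"]
4. n3.depth = "mv"  ["mv"]
5. n4.lab = 3  [len(S.depth) + 1]
6. n4.key = 14  [len(S.depth) + 12]
7. n5.depth = "qy"  [terminal]
8. n6.fin = 0  [terminal]
9. n4.lim = "rqy"  ["r" ++ h.depth]
10. n7.cnt = "umv"  ["u" ++ S.depth]
11. n8.ok = true  [terminal]
12. n7.lab = 0  [0]
13. n7.off = "zy"  ["zy"]
14. n3.cnt = 1  [A.lab + 1]
15. n9.ok = true  [terminal]
16. n10.lab = -1  [-1]
17. n10.key = 29  [29]
18. n11.tag = 15  [C.lab + C.key - 13]
19. n12.ok = true  [terminal]
20. n13.pre = 29  [terminal]
21. n11.env = "nq"  ["nq"]
22. n14.depth = "uk"  [terminal]
23. n15.fin = 7  [terminal]
24. n10.lim = "mnq"  ["m" ++ B.env]
25. n2.lab = 28  [S.cnt + 27]
26. n2.off = "mnqz"  [C.lim ++ "z"]
27. n16.ok = true  [terminal]
28. n17.lab = 15  [15]
29. n17.key = 25  [25]
30. n18.lab = 4  [C₀.lab * -1 + 19]
31. n18.key = 23  [23]
32. n19.fin = 18  [terminal]
33. n20.depth = "uq"  ["uq"]
34. n21.ok = true  [terminal]
35. n22.pre = 27  [terminal]
36. n23.depth = "ky"  [terminal]
37. n20.cnt = 13  [f.pre - 14]
38. n18.lim = "wu"  ["wu"]
39. n24.fin = 13  [terminal]
40. n25.ok = true  [terminal]
41. n17.lim = "rwu"  ["r" ++ C₁.lim]
42. n1.lab = -8  [A₁.lab * 2 - 64]
43. n1.off = "zq"  ["zq"]
44. n0.cnt = 2  [A.lab + 10]

-8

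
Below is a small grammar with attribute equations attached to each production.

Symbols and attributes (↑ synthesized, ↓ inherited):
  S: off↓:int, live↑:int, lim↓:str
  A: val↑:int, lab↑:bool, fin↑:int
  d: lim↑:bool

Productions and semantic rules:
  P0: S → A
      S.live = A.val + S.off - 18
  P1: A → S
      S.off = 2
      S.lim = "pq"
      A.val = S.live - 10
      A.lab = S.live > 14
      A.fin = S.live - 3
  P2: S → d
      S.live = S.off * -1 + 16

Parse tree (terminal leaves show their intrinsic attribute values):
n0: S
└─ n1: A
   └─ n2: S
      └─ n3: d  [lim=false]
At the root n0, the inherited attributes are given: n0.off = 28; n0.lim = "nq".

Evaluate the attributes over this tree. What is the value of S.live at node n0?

1. n0.off = 28  [given at root]
2. n0.lim = "nq"  [given at root]
3. n2.off = 2  [2]
4. n2.lim = "pq"  ["pq"]
5. n3.lim = false  [terminal]
6. n2.live = 14  [S.off * -1 + 16]
7. n1.val = 4  [S.live - 10]
8. n1.lab = false  [S.live > 14]
9. n1.fin = 11  [S.live - 3]
10. n0.live = 14  [A.val + S.off - 18]

14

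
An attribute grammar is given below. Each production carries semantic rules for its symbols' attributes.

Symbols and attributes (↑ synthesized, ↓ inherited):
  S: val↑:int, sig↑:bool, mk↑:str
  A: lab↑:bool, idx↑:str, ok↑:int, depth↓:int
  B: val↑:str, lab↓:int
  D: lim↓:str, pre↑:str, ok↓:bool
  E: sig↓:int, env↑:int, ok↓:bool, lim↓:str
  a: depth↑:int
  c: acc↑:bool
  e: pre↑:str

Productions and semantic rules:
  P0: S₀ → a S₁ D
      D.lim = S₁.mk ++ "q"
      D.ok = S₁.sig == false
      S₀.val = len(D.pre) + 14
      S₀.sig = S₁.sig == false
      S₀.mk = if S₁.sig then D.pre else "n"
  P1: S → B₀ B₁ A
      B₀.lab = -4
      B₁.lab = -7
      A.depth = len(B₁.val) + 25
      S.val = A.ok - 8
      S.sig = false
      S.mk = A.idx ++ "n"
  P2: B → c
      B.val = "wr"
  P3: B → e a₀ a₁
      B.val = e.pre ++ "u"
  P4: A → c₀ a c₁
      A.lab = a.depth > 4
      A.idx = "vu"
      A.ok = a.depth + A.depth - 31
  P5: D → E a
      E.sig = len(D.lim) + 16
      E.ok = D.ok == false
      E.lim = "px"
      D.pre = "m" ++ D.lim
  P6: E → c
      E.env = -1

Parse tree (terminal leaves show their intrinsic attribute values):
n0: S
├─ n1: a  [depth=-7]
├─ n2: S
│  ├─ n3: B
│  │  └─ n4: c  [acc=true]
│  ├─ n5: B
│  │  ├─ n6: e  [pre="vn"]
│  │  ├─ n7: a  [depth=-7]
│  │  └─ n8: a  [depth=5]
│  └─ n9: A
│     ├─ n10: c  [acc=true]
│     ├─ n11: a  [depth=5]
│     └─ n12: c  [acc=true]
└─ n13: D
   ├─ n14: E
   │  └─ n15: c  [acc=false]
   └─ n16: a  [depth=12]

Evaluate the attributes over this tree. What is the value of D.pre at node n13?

"mvunq"

1. n1.depth = -7  [terminal]
2. n3.lab = -4  [-4]
3. n4.acc = true  [terminal]
4. n3.val = "wr"  ["wr"]
5. n5.lab = -7  [-7]
6. n6.pre = "vn"  [terminal]
7. n7.depth = -7  [terminal]
8. n8.depth = 5  [terminal]
9. n5.val = "vnu"  [e.pre ++ "u"]
10. n9.depth = 28  [len(B₁.val) + 25]
11. n10.acc = true  [terminal]
12. n11.depth = 5  [terminal]
13. n12.acc = true  [terminal]
14. n9.lab = true  [a.depth > 4]
15. n9.idx = "vu"  ["vu"]
16. n9.ok = 2  [a.depth + A.depth - 31]
17. n2.val = -6  [A.ok - 8]
18. n2.sig = false  [false]
19. n2.mk = "vun"  [A.idx ++ "n"]
20. n13.lim = "vunq"  [S₁.mk ++ "q"]
21. n13.ok = true  [S₁.sig == false]
22. n14.sig = 20  [len(D.lim) + 16]
23. n14.ok = false  [D.ok == false]
24. n14.lim = "px"  ["px"]
25. n15.acc = false  [terminal]
26. n14.env = -1  [-1]
27. n16.depth = 12  [terminal]
28. n13.pre = "mvunq"  ["m" ++ D.lim]
29. n0.val = 19  [len(D.pre) + 14]
30. n0.sig = true  [S₁.sig == false]
31. n0.mk = "n"  [if S₁.sig then D.pre else "n"]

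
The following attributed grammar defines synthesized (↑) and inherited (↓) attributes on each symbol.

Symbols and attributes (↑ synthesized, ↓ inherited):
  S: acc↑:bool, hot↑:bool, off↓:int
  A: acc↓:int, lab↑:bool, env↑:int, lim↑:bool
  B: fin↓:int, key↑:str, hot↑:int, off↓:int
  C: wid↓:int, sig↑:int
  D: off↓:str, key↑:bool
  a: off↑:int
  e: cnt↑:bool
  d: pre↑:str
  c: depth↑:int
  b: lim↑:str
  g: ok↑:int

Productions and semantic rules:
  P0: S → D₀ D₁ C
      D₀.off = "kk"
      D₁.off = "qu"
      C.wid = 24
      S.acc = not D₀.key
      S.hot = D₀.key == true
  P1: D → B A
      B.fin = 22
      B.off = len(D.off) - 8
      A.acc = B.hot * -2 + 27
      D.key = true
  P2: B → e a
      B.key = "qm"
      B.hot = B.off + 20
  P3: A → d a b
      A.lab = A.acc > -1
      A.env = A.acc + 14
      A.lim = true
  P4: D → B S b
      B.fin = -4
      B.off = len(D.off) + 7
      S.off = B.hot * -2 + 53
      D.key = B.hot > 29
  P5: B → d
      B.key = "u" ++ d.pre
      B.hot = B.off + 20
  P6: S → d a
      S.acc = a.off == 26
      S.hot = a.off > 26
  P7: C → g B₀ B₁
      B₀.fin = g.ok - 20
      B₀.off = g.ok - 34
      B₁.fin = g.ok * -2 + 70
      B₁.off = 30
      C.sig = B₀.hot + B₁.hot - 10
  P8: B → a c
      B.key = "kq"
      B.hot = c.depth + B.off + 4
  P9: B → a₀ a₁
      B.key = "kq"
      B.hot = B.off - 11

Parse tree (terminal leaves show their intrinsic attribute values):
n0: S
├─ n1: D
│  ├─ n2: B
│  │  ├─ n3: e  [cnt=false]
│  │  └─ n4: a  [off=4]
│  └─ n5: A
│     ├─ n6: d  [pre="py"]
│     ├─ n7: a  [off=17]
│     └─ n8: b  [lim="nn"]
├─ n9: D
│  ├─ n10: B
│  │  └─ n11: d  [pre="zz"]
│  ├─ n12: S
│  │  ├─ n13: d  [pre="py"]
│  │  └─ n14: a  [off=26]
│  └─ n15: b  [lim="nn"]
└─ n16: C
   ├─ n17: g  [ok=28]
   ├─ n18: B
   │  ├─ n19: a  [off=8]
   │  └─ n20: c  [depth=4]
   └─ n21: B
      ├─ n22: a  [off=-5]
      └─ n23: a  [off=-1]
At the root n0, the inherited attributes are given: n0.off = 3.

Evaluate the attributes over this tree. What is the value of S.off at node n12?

-5

1. n0.off = 3  [given at root]
2. n1.off = "kk"  ["kk"]
3. n2.fin = 22  [22]
4. n2.off = -6  [len(D.off) - 8]
5. n3.cnt = false  [terminal]
6. n4.off = 4  [terminal]
7. n2.key = "qm"  ["qm"]
8. n2.hot = 14  [B.off + 20]
9. n5.acc = -1  [B.hot * -2 + 27]
10. n6.pre = "py"  [terminal]
11. n7.off = 17  [terminal]
12. n8.lim = "nn"  [terminal]
13. n5.lab = false  [A.acc > -1]
14. n5.env = 13  [A.acc + 14]
15. n5.lim = true  [true]
16. n1.key = true  [true]
17. n9.off = "qu"  ["qu"]
18. n10.fin = -4  [-4]
19. n10.off = 9  [len(D.off) + 7]
20. n11.pre = "zz"  [terminal]
21. n10.key = "uzz"  ["u" ++ d.pre]
22. n10.hot = 29  [B.off + 20]
23. n12.off = -5  [B.hot * -2 + 53]
24. n13.pre = "py"  [terminal]
25. n14.off = 26  [terminal]
26. n12.acc = true  [a.off == 26]
27. n12.hot = false  [a.off > 26]
28. n15.lim = "nn"  [terminal]
29. n9.key = false  [B.hot > 29]
30. n16.wid = 24  [24]
31. n17.ok = 28  [terminal]
32. n18.fin = 8  [g.ok - 20]
33. n18.off = -6  [g.ok - 34]
34. n19.off = 8  [terminal]
35. n20.depth = 4  [terminal]
36. n18.key = "kq"  ["kq"]
37. n18.hot = 2  [c.depth + B.off + 4]
38. n21.fin = 14  [g.ok * -2 + 70]
39. n21.off = 30  [30]
40. n22.off = -5  [terminal]
41. n23.off = -1  [terminal]
42. n21.key = "kq"  ["kq"]
43. n21.hot = 19  [B.off - 11]
44. n16.sig = 11  [B₀.hot + B₁.hot - 10]
45. n0.acc = false  [not D₀.key]
46. n0.hot = true  [D₀.key == true]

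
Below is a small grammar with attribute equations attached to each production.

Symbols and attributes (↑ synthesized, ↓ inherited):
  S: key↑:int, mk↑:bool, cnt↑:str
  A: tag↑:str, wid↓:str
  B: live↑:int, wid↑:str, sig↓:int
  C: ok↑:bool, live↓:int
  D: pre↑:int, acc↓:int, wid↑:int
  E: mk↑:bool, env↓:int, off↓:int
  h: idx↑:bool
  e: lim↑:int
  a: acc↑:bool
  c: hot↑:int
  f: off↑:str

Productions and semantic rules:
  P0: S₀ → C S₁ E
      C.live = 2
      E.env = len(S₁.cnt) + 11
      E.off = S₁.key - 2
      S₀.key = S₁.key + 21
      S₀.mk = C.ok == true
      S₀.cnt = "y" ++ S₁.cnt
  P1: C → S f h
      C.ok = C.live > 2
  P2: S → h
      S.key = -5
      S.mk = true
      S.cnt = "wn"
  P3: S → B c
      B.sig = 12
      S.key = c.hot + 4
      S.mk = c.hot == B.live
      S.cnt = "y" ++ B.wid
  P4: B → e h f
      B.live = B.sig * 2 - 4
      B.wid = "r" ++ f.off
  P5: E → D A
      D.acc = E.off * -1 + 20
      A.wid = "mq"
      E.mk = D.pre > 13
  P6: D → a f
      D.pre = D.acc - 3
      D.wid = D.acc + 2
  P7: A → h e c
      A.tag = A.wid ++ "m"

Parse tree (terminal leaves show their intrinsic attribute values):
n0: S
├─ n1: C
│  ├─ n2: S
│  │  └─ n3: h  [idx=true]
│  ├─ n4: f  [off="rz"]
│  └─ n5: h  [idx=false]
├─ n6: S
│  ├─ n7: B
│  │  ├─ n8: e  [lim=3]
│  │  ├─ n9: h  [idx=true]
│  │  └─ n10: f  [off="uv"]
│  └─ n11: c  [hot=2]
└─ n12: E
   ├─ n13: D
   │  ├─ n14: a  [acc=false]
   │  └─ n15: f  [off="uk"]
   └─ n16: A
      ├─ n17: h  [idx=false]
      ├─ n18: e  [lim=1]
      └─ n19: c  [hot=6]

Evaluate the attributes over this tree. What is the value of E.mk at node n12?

1. n1.live = 2  [2]
2. n3.idx = true  [terminal]
3. n2.key = -5  [-5]
4. n2.mk = true  [true]
5. n2.cnt = "wn"  ["wn"]
6. n4.off = "rz"  [terminal]
7. n5.idx = false  [terminal]
8. n1.ok = false  [C.live > 2]
9. n7.sig = 12  [12]
10. n8.lim = 3  [terminal]
11. n9.idx = true  [terminal]
12. n10.off = "uv"  [terminal]
13. n7.live = 20  [B.sig * 2 - 4]
14. n7.wid = "ruv"  ["r" ++ f.off]
15. n11.hot = 2  [terminal]
16. n6.key = 6  [c.hot + 4]
17. n6.mk = false  [c.hot == B.live]
18. n6.cnt = "yruv"  ["y" ++ B.wid]
19. n12.env = 15  [len(S₁.cnt) + 11]
20. n12.off = 4  [S₁.key - 2]
21. n13.acc = 16  [E.off * -1 + 20]
22. n14.acc = false  [terminal]
23. n15.off = "uk"  [terminal]
24. n13.pre = 13  [D.acc - 3]
25. n13.wid = 18  [D.acc + 2]
26. n16.wid = "mq"  ["mq"]
27. n17.idx = false  [terminal]
28. n18.lim = 1  [terminal]
29. n19.hot = 6  [terminal]
30. n16.tag = "mqm"  [A.wid ++ "m"]
31. n12.mk = false  [D.pre > 13]
32. n0.key = 27  [S₁.key + 21]
33. n0.mk = false  [C.ok == true]
34. n0.cnt = "yyruv"  ["y" ++ S₁.cnt]

false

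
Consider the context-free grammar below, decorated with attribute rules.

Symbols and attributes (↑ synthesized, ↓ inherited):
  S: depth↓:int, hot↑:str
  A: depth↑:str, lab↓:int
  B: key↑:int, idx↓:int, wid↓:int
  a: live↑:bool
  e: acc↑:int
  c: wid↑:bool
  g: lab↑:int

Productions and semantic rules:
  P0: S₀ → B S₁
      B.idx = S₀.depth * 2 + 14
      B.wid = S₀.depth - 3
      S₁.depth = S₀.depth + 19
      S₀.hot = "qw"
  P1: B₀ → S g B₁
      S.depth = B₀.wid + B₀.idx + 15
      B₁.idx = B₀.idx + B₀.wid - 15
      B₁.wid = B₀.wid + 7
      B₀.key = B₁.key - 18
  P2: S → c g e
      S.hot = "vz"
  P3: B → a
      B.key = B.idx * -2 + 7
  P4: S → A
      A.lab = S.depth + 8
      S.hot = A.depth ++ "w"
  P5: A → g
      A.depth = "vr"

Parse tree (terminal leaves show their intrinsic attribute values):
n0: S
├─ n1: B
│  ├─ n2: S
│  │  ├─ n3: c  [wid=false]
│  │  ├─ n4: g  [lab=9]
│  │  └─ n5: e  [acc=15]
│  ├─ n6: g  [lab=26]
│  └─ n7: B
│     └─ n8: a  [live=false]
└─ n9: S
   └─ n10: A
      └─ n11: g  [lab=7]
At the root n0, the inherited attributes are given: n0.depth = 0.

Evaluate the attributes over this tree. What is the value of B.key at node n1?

-3

1. n0.depth = 0  [given at root]
2. n1.idx = 14  [S₀.depth * 2 + 14]
3. n1.wid = -3  [S₀.depth - 3]
4. n2.depth = 26  [B₀.wid + B₀.idx + 15]
5. n3.wid = false  [terminal]
6. n4.lab = 9  [terminal]
7. n5.acc = 15  [terminal]
8. n2.hot = "vz"  ["vz"]
9. n6.lab = 26  [terminal]
10. n7.idx = -4  [B₀.idx + B₀.wid - 15]
11. n7.wid = 4  [B₀.wid + 7]
12. n8.live = false  [terminal]
13. n7.key = 15  [B.idx * -2 + 7]
14. n1.key = -3  [B₁.key - 18]
15. n9.depth = 19  [S₀.depth + 19]
16. n10.lab = 27  [S.depth + 8]
17. n11.lab = 7  [terminal]
18. n10.depth = "vr"  ["vr"]
19. n9.hot = "vrw"  [A.depth ++ "w"]
20. n0.hot = "qw"  ["qw"]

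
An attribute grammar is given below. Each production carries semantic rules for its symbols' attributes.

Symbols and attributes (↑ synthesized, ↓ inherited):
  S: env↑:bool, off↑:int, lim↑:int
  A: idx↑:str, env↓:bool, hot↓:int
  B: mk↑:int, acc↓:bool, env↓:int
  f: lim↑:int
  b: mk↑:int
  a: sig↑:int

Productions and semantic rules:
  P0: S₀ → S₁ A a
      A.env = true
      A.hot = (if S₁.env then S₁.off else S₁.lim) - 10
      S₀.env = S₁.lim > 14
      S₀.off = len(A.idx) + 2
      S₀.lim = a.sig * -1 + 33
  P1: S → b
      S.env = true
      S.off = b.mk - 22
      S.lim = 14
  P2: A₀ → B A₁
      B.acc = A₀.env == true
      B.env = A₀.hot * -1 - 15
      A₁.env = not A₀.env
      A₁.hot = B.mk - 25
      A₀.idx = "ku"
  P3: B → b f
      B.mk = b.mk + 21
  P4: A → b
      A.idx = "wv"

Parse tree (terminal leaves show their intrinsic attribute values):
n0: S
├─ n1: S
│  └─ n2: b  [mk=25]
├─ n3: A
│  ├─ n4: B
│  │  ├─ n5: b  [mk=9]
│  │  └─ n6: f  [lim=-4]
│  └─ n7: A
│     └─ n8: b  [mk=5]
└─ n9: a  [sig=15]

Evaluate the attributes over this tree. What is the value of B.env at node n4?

1. n2.mk = 25  [terminal]
2. n1.env = true  [true]
3. n1.off = 3  [b.mk - 22]
4. n1.lim = 14  [14]
5. n3.env = true  [true]
6. n3.hot = -7  [(if S₁.env then S₁.off else S₁.lim) - 10]
7. n4.acc = true  [A₀.env == true]
8. n4.env = -8  [A₀.hot * -1 - 15]
9. n5.mk = 9  [terminal]
10. n6.lim = -4  [terminal]
11. n4.mk = 30  [b.mk + 21]
12. n7.env = false  [not A₀.env]
13. n7.hot = 5  [B.mk - 25]
14. n8.mk = 5  [terminal]
15. n7.idx = "wv"  ["wv"]
16. n3.idx = "ku"  ["ku"]
17. n9.sig = 15  [terminal]
18. n0.env = false  [S₁.lim > 14]
19. n0.off = 4  [len(A.idx) + 2]
20. n0.lim = 18  [a.sig * -1 + 33]

-8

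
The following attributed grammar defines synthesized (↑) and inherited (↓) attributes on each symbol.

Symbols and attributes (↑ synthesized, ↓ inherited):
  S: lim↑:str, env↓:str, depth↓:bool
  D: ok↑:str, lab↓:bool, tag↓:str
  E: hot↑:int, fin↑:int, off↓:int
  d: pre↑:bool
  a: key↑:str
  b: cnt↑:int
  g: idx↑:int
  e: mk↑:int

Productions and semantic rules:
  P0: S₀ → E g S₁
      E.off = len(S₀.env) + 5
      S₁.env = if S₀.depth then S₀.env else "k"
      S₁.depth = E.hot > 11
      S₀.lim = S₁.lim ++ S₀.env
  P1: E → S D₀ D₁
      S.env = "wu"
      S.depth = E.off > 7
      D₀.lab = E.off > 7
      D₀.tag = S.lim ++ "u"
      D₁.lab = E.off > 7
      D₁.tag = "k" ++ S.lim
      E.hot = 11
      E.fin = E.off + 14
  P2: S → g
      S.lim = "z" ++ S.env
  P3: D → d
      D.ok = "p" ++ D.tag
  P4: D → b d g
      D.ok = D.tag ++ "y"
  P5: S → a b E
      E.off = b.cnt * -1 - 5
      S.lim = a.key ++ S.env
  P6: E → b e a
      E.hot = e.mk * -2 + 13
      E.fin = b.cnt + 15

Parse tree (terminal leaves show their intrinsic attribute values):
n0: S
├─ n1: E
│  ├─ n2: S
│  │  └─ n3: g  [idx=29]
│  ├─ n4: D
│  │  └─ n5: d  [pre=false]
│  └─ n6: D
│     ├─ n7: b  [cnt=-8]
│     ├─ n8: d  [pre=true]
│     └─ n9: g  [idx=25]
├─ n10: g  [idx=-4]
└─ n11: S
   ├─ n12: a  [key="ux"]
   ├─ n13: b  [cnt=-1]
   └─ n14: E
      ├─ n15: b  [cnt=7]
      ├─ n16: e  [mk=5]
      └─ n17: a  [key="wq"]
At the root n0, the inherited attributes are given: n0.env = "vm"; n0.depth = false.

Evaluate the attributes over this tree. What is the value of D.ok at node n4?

"pzwuu"

1. n0.env = "vm"  [given at root]
2. n0.depth = false  [given at root]
3. n1.off = 7  [len(S₀.env) + 5]
4. n2.env = "wu"  ["wu"]
5. n2.depth = false  [E.off > 7]
6. n3.idx = 29  [terminal]
7. n2.lim = "zwu"  ["z" ++ S.env]
8. n4.lab = false  [E.off > 7]
9. n4.tag = "zwuu"  [S.lim ++ "u"]
10. n5.pre = false  [terminal]
11. n4.ok = "pzwuu"  ["p" ++ D.tag]
12. n6.lab = false  [E.off > 7]
13. n6.tag = "kzwu"  ["k" ++ S.lim]
14. n7.cnt = -8  [terminal]
15. n8.pre = true  [terminal]
16. n9.idx = 25  [terminal]
17. n6.ok = "kzwuy"  [D.tag ++ "y"]
18. n1.hot = 11  [11]
19. n1.fin = 21  [E.off + 14]
20. n10.idx = -4  [terminal]
21. n11.env = "k"  [if S₀.depth then S₀.env else "k"]
22. n11.depth = false  [E.hot > 11]
23. n12.key = "ux"  [terminal]
24. n13.cnt = -1  [terminal]
25. n14.off = -4  [b.cnt * -1 - 5]
26. n15.cnt = 7  [terminal]
27. n16.mk = 5  [terminal]
28. n17.key = "wq"  [terminal]
29. n14.hot = 3  [e.mk * -2 + 13]
30. n14.fin = 22  [b.cnt + 15]
31. n11.lim = "uxk"  [a.key ++ S.env]
32. n0.lim = "uxkvm"  [S₁.lim ++ S₀.env]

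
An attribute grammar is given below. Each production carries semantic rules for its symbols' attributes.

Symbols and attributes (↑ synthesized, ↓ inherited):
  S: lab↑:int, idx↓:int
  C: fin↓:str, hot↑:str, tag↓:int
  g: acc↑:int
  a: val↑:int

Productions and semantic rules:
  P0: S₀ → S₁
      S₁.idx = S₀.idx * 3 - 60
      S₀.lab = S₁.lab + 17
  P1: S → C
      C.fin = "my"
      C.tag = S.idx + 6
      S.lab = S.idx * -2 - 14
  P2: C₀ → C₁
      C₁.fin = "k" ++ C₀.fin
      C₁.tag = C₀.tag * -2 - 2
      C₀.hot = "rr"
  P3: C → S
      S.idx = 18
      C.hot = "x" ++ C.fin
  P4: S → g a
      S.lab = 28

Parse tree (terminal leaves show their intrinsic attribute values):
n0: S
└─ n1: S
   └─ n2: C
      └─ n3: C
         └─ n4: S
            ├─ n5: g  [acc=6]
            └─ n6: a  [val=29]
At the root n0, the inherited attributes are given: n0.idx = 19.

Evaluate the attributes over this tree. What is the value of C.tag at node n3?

-8

1. n0.idx = 19  [given at root]
2. n1.idx = -3  [S₀.idx * 3 - 60]
3. n2.fin = "my"  ["my"]
4. n2.tag = 3  [S.idx + 6]
5. n3.fin = "kmy"  ["k" ++ C₀.fin]
6. n3.tag = -8  [C₀.tag * -2 - 2]
7. n4.idx = 18  [18]
8. n5.acc = 6  [terminal]
9. n6.val = 29  [terminal]
10. n4.lab = 28  [28]
11. n3.hot = "xkmy"  ["x" ++ C.fin]
12. n2.hot = "rr"  ["rr"]
13. n1.lab = -8  [S.idx * -2 - 14]
14. n0.lab = 9  [S₁.lab + 17]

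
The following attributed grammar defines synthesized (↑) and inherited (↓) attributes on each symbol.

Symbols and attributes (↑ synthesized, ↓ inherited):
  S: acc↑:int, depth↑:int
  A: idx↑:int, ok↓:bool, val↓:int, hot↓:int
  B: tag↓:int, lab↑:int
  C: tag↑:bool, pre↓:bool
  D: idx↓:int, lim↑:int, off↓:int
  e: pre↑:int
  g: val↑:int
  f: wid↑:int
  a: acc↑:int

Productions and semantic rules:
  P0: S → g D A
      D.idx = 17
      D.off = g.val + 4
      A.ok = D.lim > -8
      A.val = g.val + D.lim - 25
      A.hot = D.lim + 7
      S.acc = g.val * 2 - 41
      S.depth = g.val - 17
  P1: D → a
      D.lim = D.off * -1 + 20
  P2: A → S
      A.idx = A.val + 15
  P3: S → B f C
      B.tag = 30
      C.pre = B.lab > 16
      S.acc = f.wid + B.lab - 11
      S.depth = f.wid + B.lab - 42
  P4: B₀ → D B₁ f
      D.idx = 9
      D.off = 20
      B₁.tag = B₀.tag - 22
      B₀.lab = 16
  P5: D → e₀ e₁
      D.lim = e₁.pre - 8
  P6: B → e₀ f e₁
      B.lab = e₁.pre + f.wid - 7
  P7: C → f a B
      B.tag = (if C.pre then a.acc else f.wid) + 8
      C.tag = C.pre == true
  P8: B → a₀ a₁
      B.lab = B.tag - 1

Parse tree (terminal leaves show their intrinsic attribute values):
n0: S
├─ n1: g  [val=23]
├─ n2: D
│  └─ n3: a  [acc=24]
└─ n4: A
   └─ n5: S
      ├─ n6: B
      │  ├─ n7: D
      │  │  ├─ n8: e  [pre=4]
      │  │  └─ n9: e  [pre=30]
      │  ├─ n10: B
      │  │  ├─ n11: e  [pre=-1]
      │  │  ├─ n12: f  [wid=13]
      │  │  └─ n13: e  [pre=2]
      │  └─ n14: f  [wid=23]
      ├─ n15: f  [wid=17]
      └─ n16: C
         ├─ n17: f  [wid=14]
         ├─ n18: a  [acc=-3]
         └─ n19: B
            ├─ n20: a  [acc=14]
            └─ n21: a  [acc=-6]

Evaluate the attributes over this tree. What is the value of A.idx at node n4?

6

1. n1.val = 23  [terminal]
2. n2.idx = 17  [17]
3. n2.off = 27  [g.val + 4]
4. n3.acc = 24  [terminal]
5. n2.lim = -7  [D.off * -1 + 20]
6. n4.ok = true  [D.lim > -8]
7. n4.val = -9  [g.val + D.lim - 25]
8. n4.hot = 0  [D.lim + 7]
9. n6.tag = 30  [30]
10. n7.idx = 9  [9]
11. n7.off = 20  [20]
12. n8.pre = 4  [terminal]
13. n9.pre = 30  [terminal]
14. n7.lim = 22  [e₁.pre - 8]
15. n10.tag = 8  [B₀.tag - 22]
16. n11.pre = -1  [terminal]
17. n12.wid = 13  [terminal]
18. n13.pre = 2  [terminal]
19. n10.lab = 8  [e₁.pre + f.wid - 7]
20. n14.wid = 23  [terminal]
21. n6.lab = 16  [16]
22. n15.wid = 17  [terminal]
23. n16.pre = false  [B.lab > 16]
24. n17.wid = 14  [terminal]
25. n18.acc = -3  [terminal]
26. n19.tag = 22  [(if C.pre then a.acc else f.wid) + 8]
27. n20.acc = 14  [terminal]
28. n21.acc = -6  [terminal]
29. n19.lab = 21  [B.tag - 1]
30. n16.tag = false  [C.pre == true]
31. n5.acc = 22  [f.wid + B.lab - 11]
32. n5.depth = -9  [f.wid + B.lab - 42]
33. n4.idx = 6  [A.val + 15]
34. n0.acc = 5  [g.val * 2 - 41]
35. n0.depth = 6  [g.val - 17]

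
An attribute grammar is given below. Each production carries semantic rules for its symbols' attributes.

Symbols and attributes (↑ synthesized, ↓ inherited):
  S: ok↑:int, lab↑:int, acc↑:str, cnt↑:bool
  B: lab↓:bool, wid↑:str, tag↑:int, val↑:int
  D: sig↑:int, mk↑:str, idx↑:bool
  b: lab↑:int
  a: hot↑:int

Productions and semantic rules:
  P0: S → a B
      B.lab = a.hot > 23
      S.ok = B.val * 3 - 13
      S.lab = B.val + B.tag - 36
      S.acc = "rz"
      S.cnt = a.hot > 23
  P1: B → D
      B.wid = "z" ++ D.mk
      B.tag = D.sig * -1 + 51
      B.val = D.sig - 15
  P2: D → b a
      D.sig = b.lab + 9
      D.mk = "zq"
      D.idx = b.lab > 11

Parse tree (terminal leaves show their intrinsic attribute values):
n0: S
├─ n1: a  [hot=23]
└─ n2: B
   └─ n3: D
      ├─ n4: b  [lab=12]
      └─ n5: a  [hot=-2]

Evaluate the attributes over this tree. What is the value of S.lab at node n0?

1. n1.hot = 23  [terminal]
2. n2.lab = false  [a.hot > 23]
3. n4.lab = 12  [terminal]
4. n5.hot = -2  [terminal]
5. n3.sig = 21  [b.lab + 9]
6. n3.mk = "zq"  ["zq"]
7. n3.idx = true  [b.lab > 11]
8. n2.wid = "zzq"  ["z" ++ D.mk]
9. n2.tag = 30  [D.sig * -1 + 51]
10. n2.val = 6  [D.sig - 15]
11. n0.ok = 5  [B.val * 3 - 13]
12. n0.lab = 0  [B.val + B.tag - 36]
13. n0.acc = "rz"  ["rz"]
14. n0.cnt = false  [a.hot > 23]

0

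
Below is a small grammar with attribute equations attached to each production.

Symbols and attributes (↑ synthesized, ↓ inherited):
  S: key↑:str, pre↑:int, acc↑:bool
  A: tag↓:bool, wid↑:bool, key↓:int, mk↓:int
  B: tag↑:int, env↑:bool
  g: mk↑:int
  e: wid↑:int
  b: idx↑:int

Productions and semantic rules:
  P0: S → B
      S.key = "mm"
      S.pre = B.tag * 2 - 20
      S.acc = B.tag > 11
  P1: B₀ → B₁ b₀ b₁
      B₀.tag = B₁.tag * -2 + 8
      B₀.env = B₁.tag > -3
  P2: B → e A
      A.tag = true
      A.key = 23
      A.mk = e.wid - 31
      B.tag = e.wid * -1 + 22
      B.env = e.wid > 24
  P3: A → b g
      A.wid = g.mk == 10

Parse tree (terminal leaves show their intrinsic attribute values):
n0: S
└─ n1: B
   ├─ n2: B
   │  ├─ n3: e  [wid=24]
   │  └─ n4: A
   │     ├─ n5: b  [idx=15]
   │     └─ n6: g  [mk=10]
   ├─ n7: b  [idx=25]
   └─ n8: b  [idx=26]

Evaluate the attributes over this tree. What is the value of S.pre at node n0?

1. n3.wid = 24  [terminal]
2. n4.tag = true  [true]
3. n4.key = 23  [23]
4. n4.mk = -7  [e.wid - 31]
5. n5.idx = 15  [terminal]
6. n6.mk = 10  [terminal]
7. n4.wid = true  [g.mk == 10]
8. n2.tag = -2  [e.wid * -1 + 22]
9. n2.env = false  [e.wid > 24]
10. n7.idx = 25  [terminal]
11. n8.idx = 26  [terminal]
12. n1.tag = 12  [B₁.tag * -2 + 8]
13. n1.env = true  [B₁.tag > -3]
14. n0.key = "mm"  ["mm"]
15. n0.pre = 4  [B.tag * 2 - 20]
16. n0.acc = true  [B.tag > 11]

4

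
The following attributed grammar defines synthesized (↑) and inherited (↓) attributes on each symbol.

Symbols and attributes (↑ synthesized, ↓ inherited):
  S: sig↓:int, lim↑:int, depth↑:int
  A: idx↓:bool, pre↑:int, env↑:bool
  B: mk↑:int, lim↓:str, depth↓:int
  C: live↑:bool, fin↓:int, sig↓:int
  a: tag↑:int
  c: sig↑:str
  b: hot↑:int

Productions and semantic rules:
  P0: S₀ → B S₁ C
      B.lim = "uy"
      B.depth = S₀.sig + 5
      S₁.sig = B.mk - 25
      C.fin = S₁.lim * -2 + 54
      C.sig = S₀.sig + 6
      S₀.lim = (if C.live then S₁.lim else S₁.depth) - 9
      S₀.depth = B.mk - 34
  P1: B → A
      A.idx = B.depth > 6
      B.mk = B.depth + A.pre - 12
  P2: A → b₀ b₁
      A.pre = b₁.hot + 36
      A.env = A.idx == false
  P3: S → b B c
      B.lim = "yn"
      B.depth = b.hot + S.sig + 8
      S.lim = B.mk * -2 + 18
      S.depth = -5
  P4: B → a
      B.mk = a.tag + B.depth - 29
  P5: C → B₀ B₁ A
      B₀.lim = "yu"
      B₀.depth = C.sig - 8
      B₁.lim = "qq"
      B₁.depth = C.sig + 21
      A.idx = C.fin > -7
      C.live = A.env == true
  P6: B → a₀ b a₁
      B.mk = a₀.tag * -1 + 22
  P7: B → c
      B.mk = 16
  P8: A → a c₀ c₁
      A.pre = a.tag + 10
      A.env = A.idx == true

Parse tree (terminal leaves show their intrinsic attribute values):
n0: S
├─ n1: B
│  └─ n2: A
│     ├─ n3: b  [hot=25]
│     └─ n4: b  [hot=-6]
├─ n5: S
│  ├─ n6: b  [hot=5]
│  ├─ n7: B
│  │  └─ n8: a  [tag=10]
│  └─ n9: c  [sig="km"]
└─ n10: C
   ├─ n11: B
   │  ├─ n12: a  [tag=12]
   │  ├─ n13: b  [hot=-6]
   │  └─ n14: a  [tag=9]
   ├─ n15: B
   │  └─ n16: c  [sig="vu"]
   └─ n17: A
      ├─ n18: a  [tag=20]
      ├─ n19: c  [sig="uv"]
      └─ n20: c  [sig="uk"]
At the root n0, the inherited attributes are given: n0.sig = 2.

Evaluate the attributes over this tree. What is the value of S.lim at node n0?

1. n0.sig = 2  [given at root]
2. n1.lim = "uy"  ["uy"]
3. n1.depth = 7  [S₀.sig + 5]
4. n2.idx = true  [B.depth > 6]
5. n3.hot = 25  [terminal]
6. n4.hot = -6  [terminal]
7. n2.pre = 30  [b₁.hot + 36]
8. n2.env = false  [A.idx == false]
9. n1.mk = 25  [B.depth + A.pre - 12]
10. n5.sig = 0  [B.mk - 25]
11. n6.hot = 5  [terminal]
12. n7.lim = "yn"  ["yn"]
13. n7.depth = 13  [b.hot + S.sig + 8]
14. n8.tag = 10  [terminal]
15. n7.mk = -6  [a.tag + B.depth - 29]
16. n9.sig = "km"  [terminal]
17. n5.lim = 30  [B.mk * -2 + 18]
18. n5.depth = -5  [-5]
19. n10.fin = -6  [S₁.lim * -2 + 54]
20. n10.sig = 8  [S₀.sig + 6]
21. n11.lim = "yu"  ["yu"]
22. n11.depth = 0  [C.sig - 8]
23. n12.tag = 12  [terminal]
24. n13.hot = -6  [terminal]
25. n14.tag = 9  [terminal]
26. n11.mk = 10  [a₀.tag * -1 + 22]
27. n15.lim = "qq"  ["qq"]
28. n15.depth = 29  [C.sig + 21]
29. n16.sig = "vu"  [terminal]
30. n15.mk = 16  [16]
31. n17.idx = true  [C.fin > -7]
32. n18.tag = 20  [terminal]
33. n19.sig = "uv"  [terminal]
34. n20.sig = "uk"  [terminal]
35. n17.pre = 30  [a.tag + 10]
36. n17.env = true  [A.idx == true]
37. n10.live = true  [A.env == true]
38. n0.lim = 21  [(if C.live then S₁.lim else S₁.depth) - 9]
39. n0.depth = -9  [B.mk - 34]

21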